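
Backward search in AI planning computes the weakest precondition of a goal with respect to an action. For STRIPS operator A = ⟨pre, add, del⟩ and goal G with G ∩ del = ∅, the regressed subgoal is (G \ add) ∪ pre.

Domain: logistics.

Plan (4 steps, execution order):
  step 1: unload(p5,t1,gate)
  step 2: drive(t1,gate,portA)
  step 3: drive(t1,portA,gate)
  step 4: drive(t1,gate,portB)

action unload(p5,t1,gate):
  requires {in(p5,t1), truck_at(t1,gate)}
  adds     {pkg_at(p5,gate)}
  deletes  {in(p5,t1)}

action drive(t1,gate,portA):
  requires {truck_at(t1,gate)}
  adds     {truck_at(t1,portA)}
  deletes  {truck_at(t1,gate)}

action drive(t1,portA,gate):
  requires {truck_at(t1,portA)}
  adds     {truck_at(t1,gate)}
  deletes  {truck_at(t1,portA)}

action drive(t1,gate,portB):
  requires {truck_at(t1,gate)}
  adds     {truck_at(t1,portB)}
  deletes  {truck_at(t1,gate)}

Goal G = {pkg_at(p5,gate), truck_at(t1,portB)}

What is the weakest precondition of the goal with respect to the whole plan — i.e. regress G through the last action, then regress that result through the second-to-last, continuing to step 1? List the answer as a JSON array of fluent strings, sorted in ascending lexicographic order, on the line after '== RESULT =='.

Work backward from the goal:
  through step 4 (drive(t1,gate,portB)): drop {truck_at(t1,portB)}, keep {pkg_at(p5,gate)}, require {truck_at(t1,gate)}
    → {pkg_at(p5,gate), truck_at(t1,gate)}
  through step 3 (drive(t1,portA,gate)): drop {truck_at(t1,gate)}, keep {pkg_at(p5,gate)}, require {truck_at(t1,portA)}
    → {pkg_at(p5,gate), truck_at(t1,portA)}
  through step 2 (drive(t1,gate,portA)): drop {truck_at(t1,portA)}, keep {pkg_at(p5,gate)}, require {truck_at(t1,gate)}
    → {pkg_at(p5,gate), truck_at(t1,gate)}
  through step 1 (unload(p5,t1,gate)): drop {pkg_at(p5,gate)}, keep {truck_at(t1,gate)}, require {in(p5,t1), truck_at(t1,gate)}
    → {in(p5,t1), truck_at(t1,gate)}

== RESULT ==
["in(p5,t1)", "truck_at(t1,gate)"]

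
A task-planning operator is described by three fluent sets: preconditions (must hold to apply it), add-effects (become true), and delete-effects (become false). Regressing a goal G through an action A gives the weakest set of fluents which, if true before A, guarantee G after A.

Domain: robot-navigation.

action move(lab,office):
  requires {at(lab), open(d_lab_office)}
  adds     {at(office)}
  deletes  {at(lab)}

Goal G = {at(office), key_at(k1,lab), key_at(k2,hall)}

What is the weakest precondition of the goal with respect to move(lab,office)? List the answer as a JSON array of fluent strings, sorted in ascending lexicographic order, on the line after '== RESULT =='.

Compute (G \ add) ∪ pre:
  G ∩ del = {}  (empty — regression defined)
  G \ add = {at(office), key_at(k1,lab), key_at(k2,hall)} \ {at(office)} = {key_at(k1,lab), key_at(k2,hall)}
  ∪ pre   = {key_at(k1,lab), key_at(k2,hall)} ∪ {at(lab), open(d_lab_office)}
          = {at(lab), key_at(k1,lab), key_at(k2,hall), open(d_lab_office)}

== RESULT ==
["at(lab)", "key_at(k1,lab)", "key_at(k2,hall)", "open(d_lab_office)"]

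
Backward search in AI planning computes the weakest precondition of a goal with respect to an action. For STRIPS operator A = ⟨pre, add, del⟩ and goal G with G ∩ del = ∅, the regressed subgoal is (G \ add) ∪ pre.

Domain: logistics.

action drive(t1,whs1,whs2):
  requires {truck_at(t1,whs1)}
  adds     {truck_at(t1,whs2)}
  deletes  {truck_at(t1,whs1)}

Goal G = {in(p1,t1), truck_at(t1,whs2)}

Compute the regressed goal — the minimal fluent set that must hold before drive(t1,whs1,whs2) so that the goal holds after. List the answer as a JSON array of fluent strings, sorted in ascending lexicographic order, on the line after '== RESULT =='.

Compute (G \ add) ∪ pre:
  G ∩ del = {}  (empty — regression defined)
  G \ add = {in(p1,t1), truck_at(t1,whs2)} \ {truck_at(t1,whs2)} = {in(p1,t1)}
  ∪ pre   = {in(p1,t1)} ∪ {truck_at(t1,whs1)}
          = {in(p1,t1), truck_at(t1,whs1)}

== RESULT ==
["in(p1,t1)", "truck_at(t1,whs1)"]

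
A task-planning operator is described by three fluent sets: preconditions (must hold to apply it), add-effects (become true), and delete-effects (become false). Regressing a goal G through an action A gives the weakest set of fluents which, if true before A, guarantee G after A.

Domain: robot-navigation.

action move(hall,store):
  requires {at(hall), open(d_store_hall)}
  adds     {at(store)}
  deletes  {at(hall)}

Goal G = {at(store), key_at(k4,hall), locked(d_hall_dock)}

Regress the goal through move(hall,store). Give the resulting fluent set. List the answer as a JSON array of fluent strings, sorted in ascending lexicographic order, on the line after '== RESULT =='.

Regress:
  G ∩ del = {}  (empty — regression defined)
  G \ add = {at(store), key_at(k4,hall), locked(d_hall_dock)} \ {at(store)} = {key_at(k4,hall), locked(d_hall_dock)}
  ∪ pre   = {key_at(k4,hall), locked(d_hall_dock)} ∪ {at(hall), open(d_store_hall)}
          = {at(hall), key_at(k4,hall), locked(d_hall_dock), open(d_store_hall)}

== RESULT ==
["at(hall)", "key_at(k4,hall)", "locked(d_hall_dock)", "open(d_store_hall)"]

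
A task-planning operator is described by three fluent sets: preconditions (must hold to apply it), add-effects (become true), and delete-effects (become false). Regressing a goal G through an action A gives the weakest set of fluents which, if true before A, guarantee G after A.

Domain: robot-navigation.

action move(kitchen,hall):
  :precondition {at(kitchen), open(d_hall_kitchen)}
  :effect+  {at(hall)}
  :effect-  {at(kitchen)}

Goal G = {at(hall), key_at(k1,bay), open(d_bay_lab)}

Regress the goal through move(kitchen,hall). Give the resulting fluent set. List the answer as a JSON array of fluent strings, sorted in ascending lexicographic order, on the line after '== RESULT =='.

Compute (G \ add) ∪ pre:
  G ∩ del = {}  (empty — regression defined)
  G \ add = {at(hall), key_at(k1,bay), open(d_bay_lab)} \ {at(hall)} = {key_at(k1,bay), open(d_bay_lab)}
  ∪ pre   = {key_at(k1,bay), open(d_bay_lab)} ∪ {at(kitchen), open(d_hall_kitchen)}
          = {at(kitchen), key_at(k1,bay), open(d_bay_lab), open(d_hall_kitchen)}

== RESULT ==
["at(kitchen)", "key_at(k1,bay)", "open(d_bay_lab)", "open(d_hall_kitchen)"]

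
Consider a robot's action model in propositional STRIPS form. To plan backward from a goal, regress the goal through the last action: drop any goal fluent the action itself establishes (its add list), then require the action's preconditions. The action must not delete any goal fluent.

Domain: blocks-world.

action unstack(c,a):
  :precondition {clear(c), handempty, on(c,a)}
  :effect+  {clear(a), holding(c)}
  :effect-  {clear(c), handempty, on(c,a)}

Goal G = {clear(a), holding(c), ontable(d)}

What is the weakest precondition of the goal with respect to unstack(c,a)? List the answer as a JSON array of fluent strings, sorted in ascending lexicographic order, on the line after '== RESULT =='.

Compute (G \ add) ∪ pre:
  G ∩ del = {}  (empty — regression defined)
  G \ add = {clear(a), holding(c), ontable(d)} \ {clear(a), holding(c)} = {ontable(d)}
  ∪ pre   = {ontable(d)} ∪ {clear(c), handempty, on(c,a)}
          = {clear(c), handempty, on(c,a), ontable(d)}

== RESULT ==
["clear(c)", "handempty", "on(c,a)", "ontable(d)"]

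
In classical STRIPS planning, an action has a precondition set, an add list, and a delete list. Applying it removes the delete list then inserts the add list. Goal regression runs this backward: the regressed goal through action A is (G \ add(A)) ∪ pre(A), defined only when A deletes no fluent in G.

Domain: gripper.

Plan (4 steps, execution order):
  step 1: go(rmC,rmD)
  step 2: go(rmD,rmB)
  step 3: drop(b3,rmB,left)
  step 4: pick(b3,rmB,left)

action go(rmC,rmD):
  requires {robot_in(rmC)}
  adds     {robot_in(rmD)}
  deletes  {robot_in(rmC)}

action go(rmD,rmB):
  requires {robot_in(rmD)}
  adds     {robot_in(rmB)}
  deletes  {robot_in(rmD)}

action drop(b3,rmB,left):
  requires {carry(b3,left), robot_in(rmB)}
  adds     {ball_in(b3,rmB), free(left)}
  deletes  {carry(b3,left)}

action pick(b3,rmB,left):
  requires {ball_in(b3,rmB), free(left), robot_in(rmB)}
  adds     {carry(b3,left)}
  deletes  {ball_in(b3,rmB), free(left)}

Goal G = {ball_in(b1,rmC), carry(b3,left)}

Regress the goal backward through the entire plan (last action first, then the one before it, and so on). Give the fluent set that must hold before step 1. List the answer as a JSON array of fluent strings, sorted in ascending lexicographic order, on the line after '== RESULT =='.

Work backward from the goal:
  through step 4 (pick(b3,rmB,left)): drop {carry(b3,left)}, keep {ball_in(b1,rmC)}, require {ball_in(b3,rmB), free(left), robot_in(rmB)}
    → {ball_in(b1,rmC), ball_in(b3,rmB), free(left), robot_in(rmB)}
  through step 3 (drop(b3,rmB,left)): drop {ball_in(b3,rmB), free(left)}, keep {ball_in(b1,rmC), robot_in(rmB)}, require {carry(b3,left), robot_in(rmB)}
    → {ball_in(b1,rmC), carry(b3,left), robot_in(rmB)}
  through step 2 (go(rmD,rmB)): drop {robot_in(rmB)}, keep {ball_in(b1,rmC), carry(b3,left)}, require {robot_in(rmD)}
    → {ball_in(b1,rmC), carry(b3,left), robot_in(rmD)}
  through step 1 (go(rmC,rmD)): drop {robot_in(rmD)}, keep {ball_in(b1,rmC), carry(b3,left)}, require {robot_in(rmC)}
    → {ball_in(b1,rmC), carry(b3,left), robot_in(rmC)}

== RESULT ==
["ball_in(b1,rmC)", "carry(b3,left)", "robot_in(rmC)"]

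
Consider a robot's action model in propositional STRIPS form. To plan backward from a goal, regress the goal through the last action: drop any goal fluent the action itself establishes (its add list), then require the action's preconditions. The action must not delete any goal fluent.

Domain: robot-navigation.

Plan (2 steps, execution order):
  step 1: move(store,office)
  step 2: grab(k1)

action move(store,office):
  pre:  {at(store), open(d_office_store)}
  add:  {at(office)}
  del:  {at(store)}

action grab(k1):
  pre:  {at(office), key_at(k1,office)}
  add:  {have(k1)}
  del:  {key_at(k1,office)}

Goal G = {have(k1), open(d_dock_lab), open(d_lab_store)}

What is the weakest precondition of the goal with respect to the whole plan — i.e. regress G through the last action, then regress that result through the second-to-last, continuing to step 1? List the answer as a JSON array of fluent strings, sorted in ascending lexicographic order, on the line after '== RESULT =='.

Regress step by step:
  through step 2 (grab(k1)): drop {have(k1)}, keep {open(d_dock_lab), open(d_lab_store)}, require {at(office), key_at(k1,office)}
    → {at(office), key_at(k1,office), open(d_dock_lab), open(d_lab_store)}
  through step 1 (move(store,office)): drop {at(office)}, keep {key_at(k1,office), open(d_dock_lab), open(d_lab_store)}, require {at(store), open(d_office_store)}
    → {at(store), key_at(k1,office), open(d_dock_lab), open(d_lab_store), open(d_office_store)}

== RESULT ==
["at(store)", "key_at(k1,office)", "open(d_dock_lab)", "open(d_lab_store)", "open(d_office_store)"]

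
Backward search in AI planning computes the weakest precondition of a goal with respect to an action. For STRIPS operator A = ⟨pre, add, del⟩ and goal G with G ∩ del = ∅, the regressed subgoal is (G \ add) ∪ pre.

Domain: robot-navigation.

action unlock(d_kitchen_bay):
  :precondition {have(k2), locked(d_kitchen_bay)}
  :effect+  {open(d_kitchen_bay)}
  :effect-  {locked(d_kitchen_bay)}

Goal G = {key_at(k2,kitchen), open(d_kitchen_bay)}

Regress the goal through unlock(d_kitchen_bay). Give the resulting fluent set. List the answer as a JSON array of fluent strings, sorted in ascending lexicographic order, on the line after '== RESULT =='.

Regress:
  G ∩ del = {}  (empty — regression defined)
  G \ add = {key_at(k2,kitchen), open(d_kitchen_bay)} \ {open(d_kitchen_bay)} = {key_at(k2,kitchen)}
  ∪ pre   = {key_at(k2,kitchen)} ∪ {have(k2), locked(d_kitchen_bay)}
          = {have(k2), key_at(k2,kitchen), locked(d_kitchen_bay)}

== RESULT ==
["have(k2)", "key_at(k2,kitchen)", "locked(d_kitchen_bay)"]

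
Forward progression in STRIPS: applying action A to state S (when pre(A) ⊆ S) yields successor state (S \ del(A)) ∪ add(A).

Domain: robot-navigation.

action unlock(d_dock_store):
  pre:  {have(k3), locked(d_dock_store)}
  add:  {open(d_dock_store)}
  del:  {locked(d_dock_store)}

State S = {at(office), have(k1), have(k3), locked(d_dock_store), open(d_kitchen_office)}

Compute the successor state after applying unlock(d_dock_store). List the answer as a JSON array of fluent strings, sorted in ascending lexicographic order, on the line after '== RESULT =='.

Compute (S \ del) ∪ add:
  pre ⊆ S: {have(k3), locked(d_dock_store)} ⊆ S  — applicable
  S \ del = {at(office), have(k1), have(k3), open(d_kitchen_office)}
  ∪ add   = {at(office), have(k1), have(k3), open(d_dock_store), open(d_kitchen_office)}

== RESULT ==
["at(office)", "have(k1)", "have(k3)", "open(d_dock_store)", "open(d_kitchen_office)"]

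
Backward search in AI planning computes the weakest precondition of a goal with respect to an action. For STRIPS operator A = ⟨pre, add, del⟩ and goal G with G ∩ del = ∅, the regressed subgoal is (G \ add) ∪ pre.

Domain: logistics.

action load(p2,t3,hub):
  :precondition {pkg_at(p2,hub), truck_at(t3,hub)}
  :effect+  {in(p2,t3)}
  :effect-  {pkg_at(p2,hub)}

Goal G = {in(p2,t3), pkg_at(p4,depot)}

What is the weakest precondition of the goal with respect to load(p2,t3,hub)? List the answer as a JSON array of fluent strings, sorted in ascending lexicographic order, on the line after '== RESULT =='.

Regress:
  G ∩ del = {}  (empty — regression defined)
  G \ add = {in(p2,t3), pkg_at(p4,depot)} \ {in(p2,t3)} = {pkg_at(p4,depot)}
  ∪ pre   = {pkg_at(p4,depot)} ∪ {pkg_at(p2,hub), truck_at(t3,hub)}
          = {pkg_at(p2,hub), pkg_at(p4,depot), truck_at(t3,hub)}

== RESULT ==
["pkg_at(p2,hub)", "pkg_at(p4,depot)", "truck_at(t3,hub)"]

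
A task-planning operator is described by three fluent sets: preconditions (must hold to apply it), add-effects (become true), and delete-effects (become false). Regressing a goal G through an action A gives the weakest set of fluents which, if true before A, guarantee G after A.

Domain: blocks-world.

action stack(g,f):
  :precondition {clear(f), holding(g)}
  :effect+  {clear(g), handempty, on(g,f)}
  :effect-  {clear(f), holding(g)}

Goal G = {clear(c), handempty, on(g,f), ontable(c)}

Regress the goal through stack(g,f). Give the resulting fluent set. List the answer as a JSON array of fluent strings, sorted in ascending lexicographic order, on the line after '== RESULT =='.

Regress:
  G ∩ del = {}  (empty — regression defined)
  G \ add = {clear(c), handempty, on(g,f), ontable(c)} \ {clear(g), handempty, on(g,f)} = {clear(c), ontable(c)}
  ∪ pre   = {clear(c), ontable(c)} ∪ {clear(f), holding(g)}
          = {clear(c), clear(f), holding(g), ontable(c)}

== RESULT ==
["clear(c)", "clear(f)", "holding(g)", "ontable(c)"]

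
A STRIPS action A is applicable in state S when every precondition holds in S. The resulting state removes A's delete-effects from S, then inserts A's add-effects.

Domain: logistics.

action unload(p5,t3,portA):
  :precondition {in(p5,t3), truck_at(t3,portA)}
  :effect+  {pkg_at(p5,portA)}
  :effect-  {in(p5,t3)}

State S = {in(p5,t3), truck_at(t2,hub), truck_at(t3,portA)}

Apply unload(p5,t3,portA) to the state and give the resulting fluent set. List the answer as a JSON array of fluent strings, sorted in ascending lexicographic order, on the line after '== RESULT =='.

Compute (S \ del) ∪ add:
  pre ⊆ S: {in(p5,t3), truck_at(t3,portA)} ⊆ S  — applicable
  S \ del = {truck_at(t2,hub), truck_at(t3,portA)}
  ∪ add   = {pkg_at(p5,portA), truck_at(t2,hub), truck_at(t3,portA)}

== RESULT ==
["pkg_at(p5,portA)", "truck_at(t2,hub)", "truck_at(t3,portA)"]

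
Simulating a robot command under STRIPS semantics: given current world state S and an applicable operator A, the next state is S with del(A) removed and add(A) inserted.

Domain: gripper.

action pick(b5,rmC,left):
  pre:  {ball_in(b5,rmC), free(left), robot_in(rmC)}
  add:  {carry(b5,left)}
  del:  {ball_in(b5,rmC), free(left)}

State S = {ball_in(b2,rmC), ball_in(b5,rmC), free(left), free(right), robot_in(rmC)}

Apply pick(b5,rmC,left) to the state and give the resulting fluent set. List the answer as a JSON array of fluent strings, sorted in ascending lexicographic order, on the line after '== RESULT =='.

Progress:
  pre ⊆ S: {ball_in(b5,rmC), free(left), robot_in(rmC)} ⊆ S  — applicable
  S \ del = {ball_in(b2,rmC), free(right), robot_in(rmC)}
  ∪ add   = {ball_in(b2,rmC), carry(b5,left), free(right), robot_in(rmC)}

== RESULT ==
["ball_in(b2,rmC)", "carry(b5,left)", "free(right)", "robot_in(rmC)"]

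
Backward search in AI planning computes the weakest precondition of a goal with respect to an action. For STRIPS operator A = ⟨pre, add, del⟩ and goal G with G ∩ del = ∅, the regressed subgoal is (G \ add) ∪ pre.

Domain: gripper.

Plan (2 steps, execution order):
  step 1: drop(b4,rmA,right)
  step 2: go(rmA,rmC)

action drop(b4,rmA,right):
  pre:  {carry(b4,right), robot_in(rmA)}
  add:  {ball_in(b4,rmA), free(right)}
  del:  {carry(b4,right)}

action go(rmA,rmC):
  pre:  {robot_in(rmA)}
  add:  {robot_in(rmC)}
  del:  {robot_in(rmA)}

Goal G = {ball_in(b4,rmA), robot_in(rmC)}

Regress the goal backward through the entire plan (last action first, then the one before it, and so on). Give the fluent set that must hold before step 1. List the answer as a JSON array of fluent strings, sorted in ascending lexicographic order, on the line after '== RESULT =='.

Regress step by step:
  through step 2 (go(rmA,rmC)): drop {robot_in(rmC)}, keep {ball_in(b4,rmA)}, require {robot_in(rmA)}
    → {ball_in(b4,rmA), robot_in(rmA)}
  through step 1 (drop(b4,rmA,right)): drop {ball_in(b4,rmA)}, keep {robot_in(rmA)}, require {carry(b4,right), robot_in(rmA)}
    → {carry(b4,right), robot_in(rmA)}

== RESULT ==
["carry(b4,right)", "robot_in(rmA)"]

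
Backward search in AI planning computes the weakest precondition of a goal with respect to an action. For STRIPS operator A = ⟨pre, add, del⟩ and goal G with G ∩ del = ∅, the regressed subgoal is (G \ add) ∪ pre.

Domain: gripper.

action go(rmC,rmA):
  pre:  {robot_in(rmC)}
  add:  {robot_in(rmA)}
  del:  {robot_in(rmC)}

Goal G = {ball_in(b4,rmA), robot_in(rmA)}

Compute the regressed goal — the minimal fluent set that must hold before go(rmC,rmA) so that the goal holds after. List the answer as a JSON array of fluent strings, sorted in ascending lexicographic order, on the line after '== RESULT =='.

Compute (G \ add) ∪ pre:
  G ∩ del = {}  (empty — regression defined)
  G \ add = {ball_in(b4,rmA), robot_in(rmA)} \ {robot_in(rmA)} = {ball_in(b4,rmA)}
  ∪ pre   = {ball_in(b4,rmA)} ∪ {robot_in(rmC)}
          = {ball_in(b4,rmA), robot_in(rmC)}

== RESULT ==
["ball_in(b4,rmA)", "robot_in(rmC)"]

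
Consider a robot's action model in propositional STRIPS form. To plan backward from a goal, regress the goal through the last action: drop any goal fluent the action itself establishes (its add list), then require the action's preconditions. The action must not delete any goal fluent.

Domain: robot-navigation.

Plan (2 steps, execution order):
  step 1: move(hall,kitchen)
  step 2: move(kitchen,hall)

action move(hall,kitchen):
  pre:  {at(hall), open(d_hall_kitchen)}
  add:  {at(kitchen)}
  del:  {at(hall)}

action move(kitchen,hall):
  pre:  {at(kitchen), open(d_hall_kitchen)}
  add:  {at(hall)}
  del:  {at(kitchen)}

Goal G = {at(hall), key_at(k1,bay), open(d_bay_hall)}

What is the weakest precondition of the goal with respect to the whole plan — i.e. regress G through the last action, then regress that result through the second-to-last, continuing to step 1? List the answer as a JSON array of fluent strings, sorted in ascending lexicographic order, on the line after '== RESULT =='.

Regress step by step:
  through step 2 (move(kitchen,hall)): drop {at(hall)}, keep {key_at(k1,bay), open(d_bay_hall)}, require {at(kitchen), open(d_hall_kitchen)}
    → {at(kitchen), key_at(k1,bay), open(d_bay_hall), open(d_hall_kitchen)}
  through step 1 (move(hall,kitchen)): drop {at(kitchen)}, keep {key_at(k1,bay), open(d_bay_hall), open(d_hall_kitchen)}, require {at(hall), open(d_hall_kitchen)}
    → {at(hall), key_at(k1,bay), open(d_bay_hall), open(d_hall_kitchen)}

== RESULT ==
["at(hall)", "key_at(k1,bay)", "open(d_bay_hall)", "open(d_hall_kitchen)"]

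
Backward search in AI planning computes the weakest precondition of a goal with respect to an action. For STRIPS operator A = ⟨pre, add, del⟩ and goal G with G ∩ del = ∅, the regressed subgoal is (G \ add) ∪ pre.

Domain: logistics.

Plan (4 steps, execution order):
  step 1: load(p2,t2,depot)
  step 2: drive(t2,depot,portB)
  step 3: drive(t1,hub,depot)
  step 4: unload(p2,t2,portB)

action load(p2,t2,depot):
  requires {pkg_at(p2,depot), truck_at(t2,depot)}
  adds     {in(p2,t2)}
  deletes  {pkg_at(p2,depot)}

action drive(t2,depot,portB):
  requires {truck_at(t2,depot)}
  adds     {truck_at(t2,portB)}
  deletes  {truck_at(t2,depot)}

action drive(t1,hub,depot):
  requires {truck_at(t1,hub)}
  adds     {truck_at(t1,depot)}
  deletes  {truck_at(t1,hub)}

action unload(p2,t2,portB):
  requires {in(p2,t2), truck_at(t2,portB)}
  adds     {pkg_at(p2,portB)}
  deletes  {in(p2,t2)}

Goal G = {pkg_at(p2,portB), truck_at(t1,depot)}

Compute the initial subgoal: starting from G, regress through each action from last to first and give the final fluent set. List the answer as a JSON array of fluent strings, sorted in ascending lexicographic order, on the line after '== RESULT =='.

Regress step by step:
  through step 4 (unload(p2,t2,portB)): drop {pkg_at(p2,portB)}, keep {truck_at(t1,depot)}, require {in(p2,t2), truck_at(t2,portB)}
    → {in(p2,t2), truck_at(t1,depot), truck_at(t2,portB)}
  through step 3 (drive(t1,hub,depot)): drop {truck_at(t1,depot)}, keep {in(p2,t2), truck_at(t2,portB)}, require {truck_at(t1,hub)}
    → {in(p2,t2), truck_at(t1,hub), truck_at(t2,portB)}
  through step 2 (drive(t2,depot,portB)): drop {truck_at(t2,portB)}, keep {in(p2,t2), truck_at(t1,hub)}, require {truck_at(t2,depot)}
    → {in(p2,t2), truck_at(t1,hub), truck_at(t2,depot)}
  through step 1 (load(p2,t2,depot)): drop {in(p2,t2)}, keep {truck_at(t1,hub), truck_at(t2,depot)}, require {pkg_at(p2,depot), truck_at(t2,depot)}
    → {pkg_at(p2,depot), truck_at(t1,hub), truck_at(t2,depot)}

== RESULT ==
["pkg_at(p2,depot)", "truck_at(t1,hub)", "truck_at(t2,depot)"]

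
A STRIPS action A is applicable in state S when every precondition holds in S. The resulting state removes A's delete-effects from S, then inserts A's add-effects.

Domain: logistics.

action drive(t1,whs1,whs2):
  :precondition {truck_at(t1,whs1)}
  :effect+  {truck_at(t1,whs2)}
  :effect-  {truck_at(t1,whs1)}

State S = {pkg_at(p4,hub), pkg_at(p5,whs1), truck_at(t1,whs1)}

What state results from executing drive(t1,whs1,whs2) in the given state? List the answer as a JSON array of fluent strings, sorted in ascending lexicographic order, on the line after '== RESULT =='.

Progress:
  pre ⊆ S: {truck_at(t1,whs1)} ⊆ S  — applicable
  S \ del = {pkg_at(p4,hub), pkg_at(p5,whs1)}
  ∪ add   = {pkg_at(p4,hub), pkg_at(p5,whs1), truck_at(t1,whs2)}

== RESULT ==
["pkg_at(p4,hub)", "pkg_at(p5,whs1)", "truck_at(t1,whs2)"]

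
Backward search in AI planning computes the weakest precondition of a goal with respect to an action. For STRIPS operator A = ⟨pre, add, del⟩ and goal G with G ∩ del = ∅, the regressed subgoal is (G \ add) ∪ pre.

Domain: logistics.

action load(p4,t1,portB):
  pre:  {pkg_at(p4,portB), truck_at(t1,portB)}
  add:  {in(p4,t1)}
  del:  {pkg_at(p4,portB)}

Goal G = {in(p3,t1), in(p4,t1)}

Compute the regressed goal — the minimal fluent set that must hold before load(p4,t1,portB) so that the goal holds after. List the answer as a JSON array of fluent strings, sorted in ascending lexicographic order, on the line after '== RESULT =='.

Compute (G \ add) ∪ pre:
  G ∩ del = {}  (empty — regression defined)
  G \ add = {in(p3,t1), in(p4,t1)} \ {in(p4,t1)} = {in(p3,t1)}
  ∪ pre   = {in(p3,t1)} ∪ {pkg_at(p4,portB), truck_at(t1,portB)}
          = {in(p3,t1), pkg_at(p4,portB), truck_at(t1,portB)}

== RESULT ==
["in(p3,t1)", "pkg_at(p4,portB)", "truck_at(t1,portB)"]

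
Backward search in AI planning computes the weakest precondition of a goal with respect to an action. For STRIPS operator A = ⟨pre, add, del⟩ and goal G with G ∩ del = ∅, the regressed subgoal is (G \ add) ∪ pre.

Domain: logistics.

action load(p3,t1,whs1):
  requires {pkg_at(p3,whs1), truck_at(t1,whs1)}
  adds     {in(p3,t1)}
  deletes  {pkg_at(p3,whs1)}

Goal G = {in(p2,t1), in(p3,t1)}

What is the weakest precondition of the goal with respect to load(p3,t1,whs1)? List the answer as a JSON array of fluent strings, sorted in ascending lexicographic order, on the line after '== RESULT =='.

Compute (G \ add) ∪ pre:
  G ∩ del = {}  (empty — regression defined)
  G \ add = {in(p2,t1), in(p3,t1)} \ {in(p3,t1)} = {in(p2,t1)}
  ∪ pre   = {in(p2,t1)} ∪ {pkg_at(p3,whs1), truck_at(t1,whs1)}
          = {in(p2,t1), pkg_at(p3,whs1), truck_at(t1,whs1)}

== RESULT ==
["in(p2,t1)", "pkg_at(p3,whs1)", "truck_at(t1,whs1)"]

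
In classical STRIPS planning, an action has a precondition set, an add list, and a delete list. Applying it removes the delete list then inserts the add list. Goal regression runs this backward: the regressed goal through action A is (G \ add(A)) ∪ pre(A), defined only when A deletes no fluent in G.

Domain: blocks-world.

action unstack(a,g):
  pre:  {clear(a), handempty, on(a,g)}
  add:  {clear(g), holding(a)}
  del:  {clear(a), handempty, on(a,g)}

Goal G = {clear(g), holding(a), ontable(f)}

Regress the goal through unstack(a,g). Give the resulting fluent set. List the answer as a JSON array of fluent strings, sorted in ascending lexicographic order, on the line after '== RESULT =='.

Compute (G \ add) ∪ pre:
  G ∩ del = {}  (empty — regression defined)
  G \ add = {clear(g), holding(a), ontable(f)} \ {clear(g), holding(a)} = {ontable(f)}
  ∪ pre   = {ontable(f)} ∪ {clear(a), handempty, on(a,g)}
          = {clear(a), handempty, on(a,g), ontable(f)}

== RESULT ==
["clear(a)", "handempty", "on(a,g)", "ontable(f)"]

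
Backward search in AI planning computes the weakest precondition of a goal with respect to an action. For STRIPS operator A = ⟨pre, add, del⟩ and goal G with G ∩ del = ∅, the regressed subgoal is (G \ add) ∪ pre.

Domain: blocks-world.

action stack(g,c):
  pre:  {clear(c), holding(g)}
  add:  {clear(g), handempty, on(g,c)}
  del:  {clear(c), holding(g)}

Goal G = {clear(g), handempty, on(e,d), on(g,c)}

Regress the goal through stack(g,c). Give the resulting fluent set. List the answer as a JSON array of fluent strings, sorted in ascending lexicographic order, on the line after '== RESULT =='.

Compute (G \ add) ∪ pre:
  G ∩ del = {}  (empty — regression defined)
  G \ add = {clear(g), handempty, on(e,d), on(g,c)} \ {clear(g), handempty, on(g,c)} = {on(e,d)}
  ∪ pre   = {on(e,d)} ∪ {clear(c), holding(g)}
          = {clear(c), holding(g), on(e,d)}

== RESULT ==
["clear(c)", "holding(g)", "on(e,d)"]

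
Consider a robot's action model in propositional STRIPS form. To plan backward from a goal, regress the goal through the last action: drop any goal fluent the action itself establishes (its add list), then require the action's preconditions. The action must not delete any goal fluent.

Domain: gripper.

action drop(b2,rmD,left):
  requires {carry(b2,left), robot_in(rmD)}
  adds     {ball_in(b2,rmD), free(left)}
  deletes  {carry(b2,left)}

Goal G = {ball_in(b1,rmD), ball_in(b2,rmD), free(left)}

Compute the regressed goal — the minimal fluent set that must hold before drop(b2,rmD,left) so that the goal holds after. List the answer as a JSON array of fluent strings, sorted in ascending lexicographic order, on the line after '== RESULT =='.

Compute (G \ add) ∪ pre:
  G ∩ del = {}  (empty — regression defined)
  G \ add = {ball_in(b1,rmD), ball_in(b2,rmD), free(left)} \ {ball_in(b2,rmD), free(left)} = {ball_in(b1,rmD)}
  ∪ pre   = {ball_in(b1,rmD)} ∪ {carry(b2,left), robot_in(rmD)}
          = {ball_in(b1,rmD), carry(b2,left), robot_in(rmD)}

== RESULT ==
["ball_in(b1,rmD)", "carry(b2,left)", "robot_in(rmD)"]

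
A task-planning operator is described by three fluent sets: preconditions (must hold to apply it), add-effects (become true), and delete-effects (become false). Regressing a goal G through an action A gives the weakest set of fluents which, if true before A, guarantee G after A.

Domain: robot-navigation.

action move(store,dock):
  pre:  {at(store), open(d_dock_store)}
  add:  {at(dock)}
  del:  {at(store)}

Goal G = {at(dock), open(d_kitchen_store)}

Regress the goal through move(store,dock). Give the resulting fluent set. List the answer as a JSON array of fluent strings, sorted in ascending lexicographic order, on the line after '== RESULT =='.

Regress:
  G ∩ del = {}  (empty — regression defined)
  G \ add = {at(dock), open(d_kitchen_store)} \ {at(dock)} = {open(d_kitchen_store)}
  ∪ pre   = {open(d_kitchen_store)} ∪ {at(store), open(d_dock_store)}
          = {at(store), open(d_dock_store), open(d_kitchen_store)}

== RESULT ==
["at(store)", "open(d_dock_store)", "open(d_kitchen_store)"]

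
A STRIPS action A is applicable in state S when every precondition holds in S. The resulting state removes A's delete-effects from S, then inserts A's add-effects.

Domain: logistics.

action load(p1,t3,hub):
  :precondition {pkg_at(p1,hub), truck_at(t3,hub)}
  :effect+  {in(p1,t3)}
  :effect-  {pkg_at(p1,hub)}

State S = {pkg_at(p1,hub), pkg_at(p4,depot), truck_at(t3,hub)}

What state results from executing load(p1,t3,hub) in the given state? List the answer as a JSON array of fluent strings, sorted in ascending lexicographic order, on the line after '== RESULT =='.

Compute (S \ del) ∪ add:
  pre ⊆ S: {pkg_at(p1,hub), truck_at(t3,hub)} ⊆ S  — applicable
  S \ del = {pkg_at(p4,depot), truck_at(t3,hub)}
  ∪ add   = {in(p1,t3), pkg_at(p4,depot), truck_at(t3,hub)}

== RESULT ==
["in(p1,t3)", "pkg_at(p4,depot)", "truck_at(t3,hub)"]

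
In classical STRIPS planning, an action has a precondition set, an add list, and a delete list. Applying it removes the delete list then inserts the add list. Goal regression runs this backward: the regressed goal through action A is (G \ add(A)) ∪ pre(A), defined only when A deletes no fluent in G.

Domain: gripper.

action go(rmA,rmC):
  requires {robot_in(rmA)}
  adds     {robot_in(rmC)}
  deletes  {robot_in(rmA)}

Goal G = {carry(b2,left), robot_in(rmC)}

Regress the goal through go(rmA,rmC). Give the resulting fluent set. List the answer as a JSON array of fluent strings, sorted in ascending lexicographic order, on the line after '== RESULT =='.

Regress:
  G ∩ del = {}  (empty — regression defined)
  G \ add = {carry(b2,left), robot_in(rmC)} \ {robot_in(rmC)} = {carry(b2,left)}
  ∪ pre   = {carry(b2,left)} ∪ {robot_in(rmA)}
          = {carry(b2,left), robot_in(rmA)}

== RESULT ==
["carry(b2,left)", "robot_in(rmA)"]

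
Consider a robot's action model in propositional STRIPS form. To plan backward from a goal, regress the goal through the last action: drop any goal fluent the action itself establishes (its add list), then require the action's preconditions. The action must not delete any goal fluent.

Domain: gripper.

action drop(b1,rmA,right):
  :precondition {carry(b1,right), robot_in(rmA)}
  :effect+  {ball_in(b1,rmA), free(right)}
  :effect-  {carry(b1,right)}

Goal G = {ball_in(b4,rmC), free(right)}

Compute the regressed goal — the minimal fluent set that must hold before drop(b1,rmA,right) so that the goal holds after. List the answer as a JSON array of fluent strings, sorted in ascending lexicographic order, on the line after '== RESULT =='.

Compute (G \ add) ∪ pre:
  G ∩ del = {}  (empty — regression defined)
  G \ add = {ball_in(b4,rmC), free(right)} \ {ball_in(b1,rmA), free(right)} = {ball_in(b4,rmC)}
  ∪ pre   = {ball_in(b4,rmC)} ∪ {carry(b1,right), robot_in(rmA)}
          = {ball_in(b4,rmC), carry(b1,right), robot_in(rmA)}

== RESULT ==
["ball_in(b4,rmC)", "carry(b1,right)", "robot_in(rmA)"]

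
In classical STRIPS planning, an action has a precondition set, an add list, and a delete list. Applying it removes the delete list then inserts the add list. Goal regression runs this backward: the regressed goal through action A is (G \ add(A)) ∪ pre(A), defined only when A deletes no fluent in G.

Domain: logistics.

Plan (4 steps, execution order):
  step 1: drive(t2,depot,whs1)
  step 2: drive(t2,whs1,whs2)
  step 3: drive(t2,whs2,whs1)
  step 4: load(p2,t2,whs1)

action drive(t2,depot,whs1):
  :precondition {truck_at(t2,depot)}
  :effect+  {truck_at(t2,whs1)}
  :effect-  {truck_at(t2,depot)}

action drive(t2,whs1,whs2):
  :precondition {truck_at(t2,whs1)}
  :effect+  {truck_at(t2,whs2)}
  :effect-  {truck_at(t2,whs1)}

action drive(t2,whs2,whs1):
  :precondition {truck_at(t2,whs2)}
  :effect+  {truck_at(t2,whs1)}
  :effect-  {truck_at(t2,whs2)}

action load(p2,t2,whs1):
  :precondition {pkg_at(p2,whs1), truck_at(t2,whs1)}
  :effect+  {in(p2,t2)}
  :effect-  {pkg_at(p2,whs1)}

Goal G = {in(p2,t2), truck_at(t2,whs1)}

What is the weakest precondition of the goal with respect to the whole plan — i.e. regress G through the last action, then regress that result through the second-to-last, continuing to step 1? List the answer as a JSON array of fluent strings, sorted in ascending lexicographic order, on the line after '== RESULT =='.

Regress step by step:
  through step 4 (load(p2,t2,whs1)): drop {in(p2,t2)}, keep {truck_at(t2,whs1)}, require {pkg_at(p2,whs1), truck_at(t2,whs1)}
    → {pkg_at(p2,whs1), truck_at(t2,whs1)}
  through step 3 (drive(t2,whs2,whs1)): drop {truck_at(t2,whs1)}, keep {pkg_at(p2,whs1)}, require {truck_at(t2,whs2)}
    → {pkg_at(p2,whs1), truck_at(t2,whs2)}
  through step 2 (drive(t2,whs1,whs2)): drop {truck_at(t2,whs2)}, keep {pkg_at(p2,whs1)}, require {truck_at(t2,whs1)}
    → {pkg_at(p2,whs1), truck_at(t2,whs1)}
  through step 1 (drive(t2,depot,whs1)): drop {truck_at(t2,whs1)}, keep {pkg_at(p2,whs1)}, require {truck_at(t2,depot)}
    → {pkg_at(p2,whs1), truck_at(t2,depot)}

== RESULT ==
["pkg_at(p2,whs1)", "truck_at(t2,depot)"]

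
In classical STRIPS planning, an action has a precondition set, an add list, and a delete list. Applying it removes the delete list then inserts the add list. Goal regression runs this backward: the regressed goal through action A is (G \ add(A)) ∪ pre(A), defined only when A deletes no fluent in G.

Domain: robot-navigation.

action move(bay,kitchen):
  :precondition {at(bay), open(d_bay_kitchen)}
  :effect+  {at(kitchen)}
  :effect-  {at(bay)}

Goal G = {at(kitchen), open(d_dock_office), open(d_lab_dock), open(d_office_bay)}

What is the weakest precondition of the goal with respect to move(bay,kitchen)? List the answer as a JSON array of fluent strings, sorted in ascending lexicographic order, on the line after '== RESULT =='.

Compute (G \ add) ∪ pre:
  G ∩ del = {}  (empty — regression defined)
  G \ add = {at(kitchen), open(d_dock_office), open(d_lab_dock), open(d_office_bay)} \ {at(kitchen)} = {open(d_dock_office), open(d_lab_dock), open(d_office_bay)}
  ∪ pre   = {open(d_dock_office), open(d_lab_dock), open(d_office_bay)} ∪ {at(bay), open(d_bay_kitchen)}
          = {at(bay), open(d_bay_kitchen), open(d_dock_office), open(d_lab_dock), open(d_office_bay)}

== RESULT ==
["at(bay)", "open(d_bay_kitchen)", "open(d_dock_office)", "open(d_lab_dock)", "open(d_office_bay)"]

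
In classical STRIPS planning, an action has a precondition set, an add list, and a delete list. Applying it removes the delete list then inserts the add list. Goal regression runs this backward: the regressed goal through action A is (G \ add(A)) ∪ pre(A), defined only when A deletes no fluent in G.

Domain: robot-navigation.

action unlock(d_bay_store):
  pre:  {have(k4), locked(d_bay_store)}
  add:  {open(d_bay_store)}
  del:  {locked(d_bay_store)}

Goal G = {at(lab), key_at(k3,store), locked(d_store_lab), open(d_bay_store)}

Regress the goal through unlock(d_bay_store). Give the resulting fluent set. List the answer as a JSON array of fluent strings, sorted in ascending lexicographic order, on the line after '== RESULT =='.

Regress:
  G ∩ del = {}  (empty — regression defined)
  G \ add = {at(lab), key_at(k3,store), locked(d_store_lab), open(d_bay_store)} \ {open(d_bay_store)} = {at(lab), key_at(k3,store), locked(d_store_lab)}
  ∪ pre   = {at(lab), key_at(k3,store), locked(d_store_lab)} ∪ {have(k4), locked(d_bay_store)}
          = {at(lab), have(k4), key_at(k3,store), locked(d_bay_store), locked(d_store_lab)}

== RESULT ==
["at(lab)", "have(k4)", "key_at(k3,store)", "locked(d_bay_store)", "locked(d_store_lab)"]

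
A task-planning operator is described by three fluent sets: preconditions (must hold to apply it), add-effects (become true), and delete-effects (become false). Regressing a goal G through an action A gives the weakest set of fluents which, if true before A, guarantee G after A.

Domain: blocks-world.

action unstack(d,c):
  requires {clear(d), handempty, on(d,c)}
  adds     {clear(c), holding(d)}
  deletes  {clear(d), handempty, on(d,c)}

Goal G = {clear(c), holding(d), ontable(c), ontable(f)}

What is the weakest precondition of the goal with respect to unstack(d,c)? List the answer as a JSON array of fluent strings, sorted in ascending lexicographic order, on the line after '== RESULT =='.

Compute (G \ add) ∪ pre:
  G ∩ del = {}  (empty — regression defined)
  G \ add = {clear(c), holding(d), ontable(c), ontable(f)} \ {clear(c), holding(d)} = {ontable(c), ontable(f)}
  ∪ pre   = {ontable(c), ontable(f)} ∪ {clear(d), handempty, on(d,c)}
          = {clear(d), handempty, on(d,c), ontable(c), ontable(f)}

== RESULT ==
["clear(d)", "handempty", "on(d,c)", "ontable(c)", "ontable(f)"]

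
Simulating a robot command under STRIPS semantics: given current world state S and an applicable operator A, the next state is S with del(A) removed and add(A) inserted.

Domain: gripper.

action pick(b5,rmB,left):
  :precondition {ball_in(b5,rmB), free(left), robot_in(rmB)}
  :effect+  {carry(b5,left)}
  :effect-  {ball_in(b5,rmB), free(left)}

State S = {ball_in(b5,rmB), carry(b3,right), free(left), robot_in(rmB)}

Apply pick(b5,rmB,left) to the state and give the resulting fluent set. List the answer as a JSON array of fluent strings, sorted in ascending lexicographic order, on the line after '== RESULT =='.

Compute (S \ del) ∪ add:
  pre ⊆ S: {ball_in(b5,rmB), free(left), robot_in(rmB)} ⊆ S  — applicable
  S \ del = {carry(b3,right), robot_in(rmB)}
  ∪ add   = {carry(b3,right), carry(b5,left), robot_in(rmB)}

== RESULT ==
["carry(b3,right)", "carry(b5,left)", "robot_in(rmB)"]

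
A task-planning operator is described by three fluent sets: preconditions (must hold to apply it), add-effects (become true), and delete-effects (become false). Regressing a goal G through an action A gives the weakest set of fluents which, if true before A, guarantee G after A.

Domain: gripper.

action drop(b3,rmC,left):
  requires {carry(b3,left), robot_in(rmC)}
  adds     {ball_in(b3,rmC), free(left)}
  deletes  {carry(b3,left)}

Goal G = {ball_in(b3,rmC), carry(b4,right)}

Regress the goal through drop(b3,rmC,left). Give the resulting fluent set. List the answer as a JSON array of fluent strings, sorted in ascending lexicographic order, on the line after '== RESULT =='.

Regress:
  G ∩ del = {}  (empty — regression defined)
  G \ add = {ball_in(b3,rmC), carry(b4,right)} \ {ball_in(b3,rmC), free(left)} = {carry(b4,right)}
  ∪ pre   = {carry(b4,right)} ∪ {carry(b3,left), robot_in(rmC)}
          = {carry(b3,left), carry(b4,right), robot_in(rmC)}

== RESULT ==
["carry(b3,left)", "carry(b4,right)", "robot_in(rmC)"]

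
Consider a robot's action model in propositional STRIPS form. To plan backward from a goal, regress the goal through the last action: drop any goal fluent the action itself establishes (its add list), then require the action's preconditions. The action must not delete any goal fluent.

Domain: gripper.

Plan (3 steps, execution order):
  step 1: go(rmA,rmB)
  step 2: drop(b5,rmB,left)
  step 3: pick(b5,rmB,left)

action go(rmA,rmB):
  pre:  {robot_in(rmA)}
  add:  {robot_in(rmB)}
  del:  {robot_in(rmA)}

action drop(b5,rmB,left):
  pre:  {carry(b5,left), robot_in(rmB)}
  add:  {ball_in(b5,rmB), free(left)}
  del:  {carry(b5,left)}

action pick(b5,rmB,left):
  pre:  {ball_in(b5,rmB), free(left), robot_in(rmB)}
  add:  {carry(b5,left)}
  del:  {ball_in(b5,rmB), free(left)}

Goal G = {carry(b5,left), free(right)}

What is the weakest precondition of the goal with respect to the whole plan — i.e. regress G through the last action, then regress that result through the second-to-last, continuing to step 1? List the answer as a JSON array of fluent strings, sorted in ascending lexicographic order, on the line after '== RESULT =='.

Work backward from the goal:
  through step 3 (pick(b5,rmB,left)): drop {carry(b5,left)}, keep {free(right)}, require {ball_in(b5,rmB), free(left), robot_in(rmB)}
    → {ball_in(b5,rmB), free(left), free(right), robot_in(rmB)}
  through step 2 (drop(b5,rmB,left)): drop {ball_in(b5,rmB), free(left)}, keep {free(right), robot_in(rmB)}, require {carry(b5,left), robot_in(rmB)}
    → {carry(b5,left), free(right), robot_in(rmB)}
  through step 1 (go(rmA,rmB)): drop {robot_in(rmB)}, keep {carry(b5,left), free(right)}, require {robot_in(rmA)}
    → {carry(b5,left), free(right), robot_in(rmA)}

== RESULT ==
["carry(b5,left)", "free(right)", "robot_in(rmA)"]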